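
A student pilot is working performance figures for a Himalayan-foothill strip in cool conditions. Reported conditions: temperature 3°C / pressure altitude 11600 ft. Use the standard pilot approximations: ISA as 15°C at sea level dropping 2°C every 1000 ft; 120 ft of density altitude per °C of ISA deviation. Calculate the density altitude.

12944 ft

ISA temperature at 11600 ft = 15 − 2 × (11600/1000) = -8.2°C.
ISA deviation = 3 − (-8.2) = +11.2°C.
Density altitude = 11600 + 120 × (11.2) = 11600 + (+1344) = 12944 ft.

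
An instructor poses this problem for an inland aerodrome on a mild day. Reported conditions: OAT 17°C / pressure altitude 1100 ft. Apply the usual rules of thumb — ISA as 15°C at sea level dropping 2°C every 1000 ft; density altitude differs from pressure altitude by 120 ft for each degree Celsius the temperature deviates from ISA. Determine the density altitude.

1604 ft

ISA temperature at 1100 ft = 15 − 2 × (1100/1000) = 12.8°C.
ISA deviation = 17 − 12.8 = +4.2°C.
Density altitude = 1100 + 120 × (4.2) = 1100 + (+504) = 1604 ft.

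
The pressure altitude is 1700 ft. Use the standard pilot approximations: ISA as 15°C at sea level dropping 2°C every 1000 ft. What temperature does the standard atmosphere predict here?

11.6°C

ISA temperature = 15 − 2 × (1700/1000) = 15 − 3.4 = 11.6°C.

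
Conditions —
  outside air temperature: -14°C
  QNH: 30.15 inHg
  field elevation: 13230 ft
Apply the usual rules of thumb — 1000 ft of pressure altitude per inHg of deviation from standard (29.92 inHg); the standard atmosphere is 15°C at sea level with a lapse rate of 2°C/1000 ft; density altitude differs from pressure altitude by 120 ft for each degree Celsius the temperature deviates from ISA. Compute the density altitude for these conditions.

Pressure altitude = 13230 + (29.92 − 30.15) × 1000 = 13230 + (-230) = 13000 ft.
ISA temperature at 13000 ft = 15 − 2 × (13000/1000) = -11°C.
ISA deviation = -14 − (-11) = -3°C.
Density altitude = 13000 + 120 × (-3) = 12640 ft.

12640 ft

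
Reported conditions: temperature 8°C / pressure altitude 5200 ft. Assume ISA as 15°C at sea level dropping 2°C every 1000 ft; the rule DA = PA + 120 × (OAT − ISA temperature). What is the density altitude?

ISA temperature at 5200 ft = 15 − 2 × (5200/1000) = 4.6°C.
ISA deviation = 8 − 4.6 = +3.4°C.
Density altitude = 5200 + 120 × (3.4) = 5200 + (+408) = 5608 ft.

5608 ft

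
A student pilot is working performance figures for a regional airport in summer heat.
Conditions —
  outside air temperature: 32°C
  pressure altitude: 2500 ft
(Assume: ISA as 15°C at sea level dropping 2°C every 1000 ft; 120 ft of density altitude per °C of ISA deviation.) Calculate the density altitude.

5140 ft

ISA temperature at 2500 ft = 15 − 2 × (2500/1000) = 10°C.
ISA deviation = 32 − 10 = +22°C.
Density altitude = 2500 + 120 × (22) = 2500 + (+2640) = 5140 ft.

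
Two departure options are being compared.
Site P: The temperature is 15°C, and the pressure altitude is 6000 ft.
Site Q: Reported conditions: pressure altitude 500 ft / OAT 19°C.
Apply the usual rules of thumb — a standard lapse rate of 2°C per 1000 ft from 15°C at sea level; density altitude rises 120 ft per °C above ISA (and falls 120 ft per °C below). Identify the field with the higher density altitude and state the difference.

Site P by 6340 ft

Site P: ISA temp = 3°C, deviation +12°C, DA = 6000 + 120 × 12 = 7440 ft.
Site Q: ISA temp = 14°C, deviation +5°C, DA = 500 + 120 × 5 = 1100 ft.
Site P is higher by 7440 − 1100 = 6340 ft.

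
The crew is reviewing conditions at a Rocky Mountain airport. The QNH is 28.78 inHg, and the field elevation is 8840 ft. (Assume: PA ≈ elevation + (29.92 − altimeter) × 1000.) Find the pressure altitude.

9980 ft

Pressure correction = (29.92 − 28.78) × 1000 = +1140 ft.
Pressure altitude = 8840 + (+1140) = 9980 ft.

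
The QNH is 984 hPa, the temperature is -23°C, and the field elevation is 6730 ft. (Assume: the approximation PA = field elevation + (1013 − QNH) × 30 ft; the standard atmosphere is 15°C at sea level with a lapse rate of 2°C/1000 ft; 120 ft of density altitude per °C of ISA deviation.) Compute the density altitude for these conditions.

4864 ft

Pressure altitude = 6730 + (1013 − 984) × 30 = 6730 + (+870) = 7600 ft.
ISA temperature at 7600 ft = 15 − 2 × (7600/1000) = -0.2°C.
ISA deviation = -23 − (-0.2) = -22.8°C.
Density altitude = 7600 + 120 × (-22.8) = 4864 ft.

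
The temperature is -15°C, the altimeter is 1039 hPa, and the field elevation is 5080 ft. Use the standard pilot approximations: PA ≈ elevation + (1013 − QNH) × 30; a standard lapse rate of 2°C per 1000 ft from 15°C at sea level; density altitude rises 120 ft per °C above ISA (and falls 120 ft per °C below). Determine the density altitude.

1732 ft

Pressure altitude = 5080 + (1013 − 1039) × 30 = 5080 + (-780) = 4300 ft.
ISA temperature at 4300 ft = 15 − 2 × (4300/1000) = 6.4°C.
ISA deviation = -15 − 6.4 = -21.4°C.
Density altitude = 4300 + 120 × (-21.4) = 1732 ft.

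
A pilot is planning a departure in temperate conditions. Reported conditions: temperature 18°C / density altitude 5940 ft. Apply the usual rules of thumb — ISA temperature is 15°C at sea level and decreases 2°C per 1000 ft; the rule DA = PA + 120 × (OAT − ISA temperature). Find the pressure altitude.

4500 ft

DA = PA + 120 × (OAT − (15 − 2·PA/1000)) = PA + 120·OAT − 1800 + 0.24·PA = 1.24·PA + 120·OAT − 1800.
So 1.24·PA = 5940 − 120 × 18 + 1800 = 5580.
PA = 5580 / 1.24 = 4500 ft.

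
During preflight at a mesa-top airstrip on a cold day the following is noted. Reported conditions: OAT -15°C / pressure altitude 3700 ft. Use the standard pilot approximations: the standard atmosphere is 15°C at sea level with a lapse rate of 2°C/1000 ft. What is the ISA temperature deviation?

ISA-22.6°C

ISA temperature at 3700 ft = 15 − 2 × (3700/1000) = 7.6°C.
Deviation = OAT − ISA = -15 − 7.6 = -22.6°C.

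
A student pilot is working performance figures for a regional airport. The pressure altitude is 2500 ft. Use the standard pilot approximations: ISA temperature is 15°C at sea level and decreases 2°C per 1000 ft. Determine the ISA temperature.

ISA temperature = 15 − 2 × (2500/1000) = 15 − 5 = 10°C.

10°C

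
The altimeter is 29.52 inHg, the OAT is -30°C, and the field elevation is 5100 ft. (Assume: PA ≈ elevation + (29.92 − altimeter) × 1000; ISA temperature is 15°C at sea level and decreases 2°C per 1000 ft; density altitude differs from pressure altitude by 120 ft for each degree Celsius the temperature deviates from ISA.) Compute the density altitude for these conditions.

1420 ft

Pressure altitude = 5100 + (29.92 − 29.52) × 1000 = 5100 + (+400) = 5500 ft.
ISA temperature at 5500 ft = 15 − 2 × (5500/1000) = 4°C.
ISA deviation = -30 − 4 = -34°C.
Density altitude = 5500 + 120 × (-34) = 1420 ft.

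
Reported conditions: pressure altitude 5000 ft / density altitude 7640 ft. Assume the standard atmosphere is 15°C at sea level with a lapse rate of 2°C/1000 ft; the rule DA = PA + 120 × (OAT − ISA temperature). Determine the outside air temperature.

27°C

Density altitude − pressure altitude = 7640 − 5000 = +2640 ft.
At 120 ft/°C that is an ISA deviation of 2640/120 = +22°C.
ISA temperature at 5000 ft = 15 − 2 × (5000/1000) = 5°C.
OAT = ISA + deviation = 5 + (+22) = 27°C.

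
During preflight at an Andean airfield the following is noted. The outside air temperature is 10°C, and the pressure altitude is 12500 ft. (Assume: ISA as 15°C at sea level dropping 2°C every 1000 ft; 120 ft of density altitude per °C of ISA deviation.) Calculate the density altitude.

ISA temperature at 12500 ft = 15 − 2 × (12500/1000) = -10°C.
ISA deviation = 10 − (-10) = +20°C.
Density altitude = 12500 + 120 × (20) = 12500 + (+2400) = 14900 ft.

14900 ft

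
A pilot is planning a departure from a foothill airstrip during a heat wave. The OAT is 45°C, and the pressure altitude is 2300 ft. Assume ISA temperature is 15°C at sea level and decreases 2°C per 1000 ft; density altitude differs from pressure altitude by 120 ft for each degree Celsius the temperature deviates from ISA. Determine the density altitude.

ISA temperature at 2300 ft = 15 − 2 × (2300/1000) = 10.4°C.
ISA deviation = 45 − 10.4 = +34.6°C.
Density altitude = 2300 + 120 × (34.6) = 2300 + (+4152) = 6452 ft.

6452 ft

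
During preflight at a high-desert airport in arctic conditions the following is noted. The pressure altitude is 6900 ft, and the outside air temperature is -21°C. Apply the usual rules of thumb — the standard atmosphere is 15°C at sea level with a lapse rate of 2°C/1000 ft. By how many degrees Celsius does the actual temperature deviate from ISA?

ISA temperature at 6900 ft = 15 − 2 × (6900/1000) = 1.2°C.
Deviation = OAT − ISA = -21 − 1.2 = -22.2°C.

ISA-22.2°C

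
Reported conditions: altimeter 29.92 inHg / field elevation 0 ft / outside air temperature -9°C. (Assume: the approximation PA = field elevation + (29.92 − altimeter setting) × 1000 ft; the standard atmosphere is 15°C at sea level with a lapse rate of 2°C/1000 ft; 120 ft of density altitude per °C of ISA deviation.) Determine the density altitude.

Pressure altitude = 0 + (29.92 − 29.92) × 1000 = 0 + (0) = 0 ft.
ISA temperature at 0 ft = 15 − 2 × (0/1000) = 15°C.
ISA deviation = -9 − 15 = -24°C.
Density altitude = 0 + 120 × (-24) = -2880 ft.

-2880 ft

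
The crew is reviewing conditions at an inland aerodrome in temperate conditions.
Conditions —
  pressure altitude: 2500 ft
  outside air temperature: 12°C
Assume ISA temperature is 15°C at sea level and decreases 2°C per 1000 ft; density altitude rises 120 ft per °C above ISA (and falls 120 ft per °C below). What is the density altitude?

ISA temperature at 2500 ft = 15 − 2 × (2500/1000) = 10°C.
ISA deviation = 12 − 10 = +2°C.
Density altitude = 2500 + 120 × (2) = 2500 + (+240) = 2740 ft.

2740 ft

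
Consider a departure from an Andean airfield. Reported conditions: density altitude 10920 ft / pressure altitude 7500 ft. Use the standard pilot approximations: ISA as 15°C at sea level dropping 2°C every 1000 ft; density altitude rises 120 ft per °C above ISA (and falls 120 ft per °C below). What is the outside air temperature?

28.5°C

Density altitude − pressure altitude = 10920 − 7500 = +3420 ft.
At 120 ft/°C that is an ISA deviation of 3420/120 = +28.5°C.
ISA temperature at 7500 ft = 15 − 2 × (7500/1000) = 0°C.
OAT = ISA + deviation = 0 + (+28.5) = 28.5°C.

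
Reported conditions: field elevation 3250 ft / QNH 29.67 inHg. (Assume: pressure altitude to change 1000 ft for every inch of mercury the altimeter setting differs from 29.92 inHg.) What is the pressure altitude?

Pressure correction = (29.92 − 29.67) × 1000 = +250 ft.
Pressure altitude = 3250 + (+250) = 3500 ft.

3500 ft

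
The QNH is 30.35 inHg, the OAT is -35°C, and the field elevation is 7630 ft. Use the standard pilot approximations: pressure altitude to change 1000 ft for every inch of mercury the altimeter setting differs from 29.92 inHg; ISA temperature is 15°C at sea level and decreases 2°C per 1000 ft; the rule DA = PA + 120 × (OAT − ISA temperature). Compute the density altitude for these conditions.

Pressure altitude = 7630 + (29.92 − 30.35) × 1000 = 7630 + (-430) = 7200 ft.
ISA temperature at 7200 ft = 15 − 2 × (7200/1000) = 0.6°C.
ISA deviation = -35 − 0.6 = -35.6°C.
Density altitude = 7200 + 120 × (-35.6) = 2928 ft.

2928 ft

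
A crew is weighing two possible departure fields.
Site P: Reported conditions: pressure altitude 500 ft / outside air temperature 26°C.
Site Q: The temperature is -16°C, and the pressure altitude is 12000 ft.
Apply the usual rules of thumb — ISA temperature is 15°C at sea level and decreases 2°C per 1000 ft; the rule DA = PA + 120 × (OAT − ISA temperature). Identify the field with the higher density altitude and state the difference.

Site Q by 9220 ft

Site P: ISA temp = 14°C, deviation +12°C, DA = 500 + 120 × 12 = 1940 ft.
Site Q: ISA temp = -9°C, deviation -7°C, DA = 12000 + 120 × (-7) = 11160 ft.
Site Q is higher by 11160 − 1940 = 9220 ft.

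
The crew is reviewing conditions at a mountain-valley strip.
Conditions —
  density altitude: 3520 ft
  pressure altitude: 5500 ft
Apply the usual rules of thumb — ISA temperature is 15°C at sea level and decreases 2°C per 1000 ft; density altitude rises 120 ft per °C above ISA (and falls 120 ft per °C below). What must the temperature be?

Density altitude − pressure altitude = 3520 − 5500 = -1980 ft.
At 120 ft/°C that is an ISA deviation of -1980/120 = -16.5°C.
ISA temperature at 5500 ft = 15 − 2 × (5500/1000) = 4°C.
OAT = ISA + deviation = 4 + (-16.5) = -12.5°C.

-12.5°C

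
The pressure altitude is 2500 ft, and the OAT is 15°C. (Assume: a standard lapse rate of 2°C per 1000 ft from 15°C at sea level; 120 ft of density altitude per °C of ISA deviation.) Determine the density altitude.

3100 ft

ISA temperature at 2500 ft = 15 − 2 × (2500/1000) = 10°C.
ISA deviation = 15 − 10 = +5°C.
Density altitude = 2500 + 120 × (5) = 2500 + (+600) = 3100 ft.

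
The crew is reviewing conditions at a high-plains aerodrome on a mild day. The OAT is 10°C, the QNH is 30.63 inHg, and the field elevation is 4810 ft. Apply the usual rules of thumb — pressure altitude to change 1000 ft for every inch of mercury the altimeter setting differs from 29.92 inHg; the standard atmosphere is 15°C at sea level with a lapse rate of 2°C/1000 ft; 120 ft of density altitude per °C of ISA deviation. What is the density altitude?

Pressure altitude = 4810 + (29.92 − 30.63) × 1000 = 4810 + (-710) = 4100 ft.
ISA temperature at 4100 ft = 15 − 2 × (4100/1000) = 6.8°C.
ISA deviation = 10 − 6.8 = +3.2°C.
Density altitude = 4100 + 120 × (3.2) = 4484 ft.

4484 ft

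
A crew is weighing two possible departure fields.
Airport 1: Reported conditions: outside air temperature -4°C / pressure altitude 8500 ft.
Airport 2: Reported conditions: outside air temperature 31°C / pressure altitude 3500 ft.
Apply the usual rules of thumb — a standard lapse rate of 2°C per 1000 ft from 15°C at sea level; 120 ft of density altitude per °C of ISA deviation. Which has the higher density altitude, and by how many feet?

Airport 1 by 2000 ft

Airport 1: ISA temp = -2°C, deviation -2°C, DA = 8500 + 120 × (-2) = 8260 ft.
Airport 2: ISA temp = 8°C, deviation +23°C, DA = 3500 + 120 × 23 = 6260 ft.
Airport 1 is higher by 8260 − 6260 = 2000 ft.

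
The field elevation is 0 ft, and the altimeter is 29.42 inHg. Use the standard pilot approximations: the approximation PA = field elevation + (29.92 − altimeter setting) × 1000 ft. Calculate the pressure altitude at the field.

500 ft

Pressure correction = (29.92 − 29.42) × 1000 = +500 ft.
Pressure altitude = 0 + (+500) = 500 ft.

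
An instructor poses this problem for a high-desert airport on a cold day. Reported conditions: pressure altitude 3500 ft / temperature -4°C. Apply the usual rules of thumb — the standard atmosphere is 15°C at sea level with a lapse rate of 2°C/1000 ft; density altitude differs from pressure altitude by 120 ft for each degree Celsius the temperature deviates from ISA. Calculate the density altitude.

ISA temperature at 3500 ft = 15 − 2 × (3500/1000) = 8°C.
ISA deviation = -4 − 8 = -12°C.
Density altitude = 3500 + 120 × (-12) = 3500 + (-1440) = 2060 ft.

2060 ft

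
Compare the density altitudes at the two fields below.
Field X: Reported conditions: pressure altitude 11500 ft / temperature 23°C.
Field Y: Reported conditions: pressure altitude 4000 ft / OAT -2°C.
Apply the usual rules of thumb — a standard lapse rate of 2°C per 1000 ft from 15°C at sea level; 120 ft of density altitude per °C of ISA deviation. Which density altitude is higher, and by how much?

Field X: ISA temp = -8°C, deviation +31°C, DA = 11500 + 120 × 31 = 15220 ft.
Field Y: ISA temp = 7°C, deviation -9°C, DA = 4000 + 120 × (-9) = 2920 ft.
Field X is higher by 15220 − 2920 = 12300 ft.

Field X by 12300 ft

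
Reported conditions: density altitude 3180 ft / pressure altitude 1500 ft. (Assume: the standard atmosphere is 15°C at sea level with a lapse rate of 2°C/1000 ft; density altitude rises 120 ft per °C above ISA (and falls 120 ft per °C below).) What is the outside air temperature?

26°C

Density altitude − pressure altitude = 3180 − 1500 = +1680 ft.
At 120 ft/°C that is an ISA deviation of 1680/120 = +14°C.
ISA temperature at 1500 ft = 15 − 2 × (1500/1000) = 12°C.
OAT = ISA + deviation = 12 + (+14) = 26°C.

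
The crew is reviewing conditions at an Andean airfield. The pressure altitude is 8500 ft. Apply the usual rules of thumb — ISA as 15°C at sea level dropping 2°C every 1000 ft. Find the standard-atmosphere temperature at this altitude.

ISA temperature = 15 − 2 × (8500/1000) = 15 − 17 = -2°C.

-2°C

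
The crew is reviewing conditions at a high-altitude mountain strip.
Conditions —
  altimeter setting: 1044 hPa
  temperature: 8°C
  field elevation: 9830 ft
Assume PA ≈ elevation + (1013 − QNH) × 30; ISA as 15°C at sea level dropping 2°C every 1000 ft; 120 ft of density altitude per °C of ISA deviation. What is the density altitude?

10196 ft

Pressure altitude = 9830 + (1013 − 1044) × 30 = 9830 + (-930) = 8900 ft.
ISA temperature at 8900 ft = 15 − 2 × (8900/1000) = -2.8°C.
ISA deviation = 8 − (-2.8) = +10.8°C.
Density altitude = 8900 + 120 × (10.8) = 10196 ft.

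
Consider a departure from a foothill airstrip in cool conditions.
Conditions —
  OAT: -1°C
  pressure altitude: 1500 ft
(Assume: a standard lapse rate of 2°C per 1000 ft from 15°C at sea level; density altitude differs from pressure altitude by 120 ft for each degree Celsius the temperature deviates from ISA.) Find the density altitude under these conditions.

-60 ft

ISA temperature at 1500 ft = 15 − 2 × (1500/1000) = 12°C.
ISA deviation = -1 − 12 = -13°C.
Density altitude = 1500 + 120 × (-13) = 1500 + (-1560) = -60 ft.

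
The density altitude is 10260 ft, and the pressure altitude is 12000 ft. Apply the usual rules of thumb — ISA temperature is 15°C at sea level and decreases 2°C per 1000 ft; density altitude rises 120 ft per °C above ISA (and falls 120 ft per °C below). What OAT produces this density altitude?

-23.5°C

Density altitude − pressure altitude = 10260 − 12000 = -1740 ft.
At 120 ft/°C that is an ISA deviation of -1740/120 = -14.5°C.
ISA temperature at 12000 ft = 15 − 2 × (12000/1000) = -9°C.
OAT = ISA + deviation = -9 + (-14.5) = -23.5°C.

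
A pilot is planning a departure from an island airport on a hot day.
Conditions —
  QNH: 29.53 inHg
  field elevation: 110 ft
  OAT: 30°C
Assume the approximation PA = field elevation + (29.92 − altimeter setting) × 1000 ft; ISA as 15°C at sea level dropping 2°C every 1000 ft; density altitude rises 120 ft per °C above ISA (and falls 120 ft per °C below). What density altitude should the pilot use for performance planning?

Pressure altitude = 110 + (29.92 − 29.53) × 1000 = 110 + (+390) = 500 ft.
ISA temperature at 500 ft = 15 − 2 × (500/1000) = 14°C.
ISA deviation = 30 − 14 = +16°C.
Density altitude = 500 + 120 × (16) = 2420 ft.

2420 ft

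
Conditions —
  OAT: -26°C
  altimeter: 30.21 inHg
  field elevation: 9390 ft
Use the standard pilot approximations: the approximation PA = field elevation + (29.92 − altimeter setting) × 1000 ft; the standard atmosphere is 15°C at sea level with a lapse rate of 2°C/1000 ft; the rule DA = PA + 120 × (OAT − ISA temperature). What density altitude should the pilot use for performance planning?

6364 ft

Pressure altitude = 9390 + (29.92 − 30.21) × 1000 = 9390 + (-290) = 9100 ft.
ISA temperature at 9100 ft = 15 − 2 × (9100/1000) = -3.2°C.
ISA deviation = -26 − (-3.2) = -22.8°C.
Density altitude = 9100 + 120 × (-22.8) = 6364 ft.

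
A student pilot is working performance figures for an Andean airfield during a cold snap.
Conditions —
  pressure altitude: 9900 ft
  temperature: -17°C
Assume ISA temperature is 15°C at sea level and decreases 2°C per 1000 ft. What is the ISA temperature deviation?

ISA temperature at 9900 ft = 15 − 2 × (9900/1000) = -4.8°C.
Deviation = OAT − ISA = -17 − (-4.8) = -12.2°C.

ISA-12.2°C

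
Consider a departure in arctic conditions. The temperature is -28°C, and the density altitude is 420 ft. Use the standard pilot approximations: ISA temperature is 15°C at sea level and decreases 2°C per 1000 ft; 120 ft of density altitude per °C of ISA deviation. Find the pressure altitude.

DA = PA + 120 × (OAT − (15 − 2·PA/1000)) = PA + 120·OAT − 1800 + 0.24·PA = 1.24·PA + 120·OAT − 1800.
So 1.24·PA = 420 − 120 × (-28) + 1800 = 5580.
PA = 5580 / 1.24 = 4500 ft.

4500 ft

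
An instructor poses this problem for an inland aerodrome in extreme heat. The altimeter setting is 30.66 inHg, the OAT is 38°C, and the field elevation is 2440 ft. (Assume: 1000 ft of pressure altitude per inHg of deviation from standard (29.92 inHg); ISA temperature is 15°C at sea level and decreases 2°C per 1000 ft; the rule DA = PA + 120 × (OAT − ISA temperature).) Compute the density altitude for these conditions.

4868 ft

Pressure altitude = 2440 + (29.92 − 30.66) × 1000 = 2440 + (-740) = 1700 ft.
ISA temperature at 1700 ft = 15 − 2 × (1700/1000) = 11.6°C.
ISA deviation = 38 − 11.6 = +26.4°C.
Density altitude = 1700 + 120 × (26.4) = 4868 ft.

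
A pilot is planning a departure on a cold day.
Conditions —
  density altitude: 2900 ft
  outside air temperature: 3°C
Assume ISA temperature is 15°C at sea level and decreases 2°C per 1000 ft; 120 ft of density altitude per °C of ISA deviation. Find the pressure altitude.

DA = PA + 120 × (OAT − (15 − 2·PA/1000)) = PA + 120·OAT − 1800 + 0.24·PA = 1.24·PA + 120·OAT − 1800.
So 1.24·PA = 2900 − 120 × 3 + 1800 = 4340.
PA = 4340 / 1.24 = 3500 ft.

3500 ft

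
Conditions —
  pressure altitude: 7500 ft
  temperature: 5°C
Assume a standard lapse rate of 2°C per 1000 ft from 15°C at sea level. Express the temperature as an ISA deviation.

ISA temperature at 7500 ft = 15 − 2 × (7500/1000) = 0°C.
Deviation = OAT − ISA = 5 − 0 = +5°C.

ISA+5°C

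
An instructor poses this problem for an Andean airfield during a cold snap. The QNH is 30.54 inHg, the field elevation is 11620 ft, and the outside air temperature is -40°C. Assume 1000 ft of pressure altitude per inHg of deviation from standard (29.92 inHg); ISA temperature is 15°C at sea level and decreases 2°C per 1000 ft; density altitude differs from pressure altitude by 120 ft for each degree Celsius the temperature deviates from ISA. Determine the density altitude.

Pressure altitude = 11620 + (29.92 − 30.54) × 1000 = 11620 + (-620) = 11000 ft.
ISA temperature at 11000 ft = 15 − 2 × (11000/1000) = -7°C.
ISA deviation = -40 − (-7) = -33°C.
Density altitude = 11000 + 120 × (-33) = 7040 ft.

7040 ft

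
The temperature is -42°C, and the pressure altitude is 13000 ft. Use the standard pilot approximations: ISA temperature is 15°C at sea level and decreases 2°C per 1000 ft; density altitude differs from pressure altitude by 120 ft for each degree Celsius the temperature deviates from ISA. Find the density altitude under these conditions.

9280 ft

ISA temperature at 13000 ft = 15 − 2 × (13000/1000) = -11°C.
ISA deviation = -42 − (-11) = -31°C.
Density altitude = 13000 + 120 × (-31) = 13000 + (-3720) = 9280 ft.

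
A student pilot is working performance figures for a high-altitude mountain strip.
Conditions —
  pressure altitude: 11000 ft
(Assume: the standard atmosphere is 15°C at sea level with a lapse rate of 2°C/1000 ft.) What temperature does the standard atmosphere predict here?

ISA temperature = 15 − 2 × (11000/1000) = 15 − 22 = -7°C.

-7°C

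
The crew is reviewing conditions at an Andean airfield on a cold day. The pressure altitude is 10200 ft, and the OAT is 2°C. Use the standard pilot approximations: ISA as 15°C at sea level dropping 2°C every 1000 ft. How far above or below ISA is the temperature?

ISA temperature at 10200 ft = 15 − 2 × (10200/1000) = -5.4°C.
Deviation = OAT − ISA = 2 − (-5.4) = +7.4°C.

ISA+7.4°C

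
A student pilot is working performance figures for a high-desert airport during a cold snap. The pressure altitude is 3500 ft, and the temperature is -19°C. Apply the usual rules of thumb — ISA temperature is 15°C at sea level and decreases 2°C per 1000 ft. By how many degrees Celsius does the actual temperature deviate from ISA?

ISA-27°C

ISA temperature at 3500 ft = 15 − 2 × (3500/1000) = 8°C.
Deviation = OAT − ISA = -19 − 8 = -27°C.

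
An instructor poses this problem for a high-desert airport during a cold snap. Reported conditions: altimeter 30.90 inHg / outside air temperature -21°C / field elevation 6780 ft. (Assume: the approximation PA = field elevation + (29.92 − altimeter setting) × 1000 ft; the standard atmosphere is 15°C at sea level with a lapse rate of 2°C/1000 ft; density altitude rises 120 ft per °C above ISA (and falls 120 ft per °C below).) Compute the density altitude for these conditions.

2872 ft

Pressure altitude = 6780 + (29.92 − 30.90) × 1000 = 6780 + (-980) = 5800 ft.
ISA temperature at 5800 ft = 15 − 2 × (5800/1000) = 3.4°C.
ISA deviation = -21 − 3.4 = -24.4°C.
Density altitude = 5800 + 120 × (-24.4) = 2872 ft.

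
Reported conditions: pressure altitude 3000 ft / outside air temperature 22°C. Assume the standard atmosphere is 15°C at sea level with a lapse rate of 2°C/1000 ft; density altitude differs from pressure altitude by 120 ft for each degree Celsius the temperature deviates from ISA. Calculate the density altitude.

ISA temperature at 3000 ft = 15 − 2 × (3000/1000) = 9°C.
ISA deviation = 22 − 9 = +13°C.
Density altitude = 3000 + 120 × (13) = 3000 + (+1560) = 4560 ft.

4560 ft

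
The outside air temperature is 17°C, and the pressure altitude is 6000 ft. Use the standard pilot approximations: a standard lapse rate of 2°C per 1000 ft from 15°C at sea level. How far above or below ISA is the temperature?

ISA temperature at 6000 ft = 15 − 2 × (6000/1000) = 3°C.
Deviation = OAT − ISA = 17 − 3 = +14°C.

ISA+14°C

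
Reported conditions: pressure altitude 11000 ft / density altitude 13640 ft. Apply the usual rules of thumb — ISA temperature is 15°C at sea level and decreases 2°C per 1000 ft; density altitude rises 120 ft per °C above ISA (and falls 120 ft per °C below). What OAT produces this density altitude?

15°C

Density altitude − pressure altitude = 13640 − 11000 = +2640 ft.
At 120 ft/°C that is an ISA deviation of 2640/120 = +22°C.
ISA temperature at 11000 ft = 15 − 2 × (11000/1000) = -7°C.
OAT = ISA + deviation = -7 + (+22) = 15°C.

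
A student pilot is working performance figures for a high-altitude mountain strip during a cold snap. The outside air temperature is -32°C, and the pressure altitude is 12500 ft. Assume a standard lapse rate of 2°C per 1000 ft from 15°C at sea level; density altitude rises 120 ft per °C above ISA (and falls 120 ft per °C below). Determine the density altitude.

ISA temperature at 12500 ft = 15 − 2 × (12500/1000) = -10°C.
ISA deviation = -32 − (-10) = -22°C.
Density altitude = 12500 + 120 × (-22) = 12500 + (-2640) = 9860 ft.

9860 ft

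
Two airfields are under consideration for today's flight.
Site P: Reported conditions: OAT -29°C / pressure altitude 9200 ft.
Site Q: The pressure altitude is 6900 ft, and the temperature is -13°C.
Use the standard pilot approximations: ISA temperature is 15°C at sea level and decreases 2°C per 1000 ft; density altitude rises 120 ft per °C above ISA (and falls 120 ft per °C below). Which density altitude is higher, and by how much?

Site P: ISA temp = -3.4°C, deviation -25.6°C, DA = 9200 + 120 × (-25.6) = 6128 ft.
Site Q: ISA temp = 1.2°C, deviation -14.2°C, DA = 6900 + 120 × (-14.2) = 5196 ft.
Site P is higher by 6128 − 5196 = 932 ft.

Site P by 932 ft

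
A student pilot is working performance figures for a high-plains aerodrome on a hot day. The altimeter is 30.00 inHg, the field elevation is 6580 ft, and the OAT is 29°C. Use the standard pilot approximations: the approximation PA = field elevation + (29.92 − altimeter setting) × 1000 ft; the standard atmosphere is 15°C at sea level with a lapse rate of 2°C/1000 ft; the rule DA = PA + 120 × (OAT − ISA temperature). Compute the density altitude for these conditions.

9740 ft

Pressure altitude = 6580 + (29.92 − 30.00) × 1000 = 6580 + (-80) = 6500 ft.
ISA temperature at 6500 ft = 15 − 2 × (6500/1000) = 2°C.
ISA deviation = 29 − 2 = +27°C.
Density altitude = 6500 + 120 × (27) = 9740 ft.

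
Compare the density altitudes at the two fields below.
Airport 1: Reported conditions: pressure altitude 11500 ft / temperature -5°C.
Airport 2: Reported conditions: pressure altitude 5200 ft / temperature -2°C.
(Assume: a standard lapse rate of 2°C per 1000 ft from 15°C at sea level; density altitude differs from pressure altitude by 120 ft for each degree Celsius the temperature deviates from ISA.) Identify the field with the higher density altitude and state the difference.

Airport 1 by 7452 ft

Airport 1: ISA temp = -8°C, deviation +3°C, DA = 11500 + 120 × 3 = 11860 ft.
Airport 2: ISA temp = 4.6°C, deviation -6.6°C, DA = 5200 + 120 × (-6.6) = 4408 ft.
Airport 1 is higher by 11860 − 4408 = 7452 ft.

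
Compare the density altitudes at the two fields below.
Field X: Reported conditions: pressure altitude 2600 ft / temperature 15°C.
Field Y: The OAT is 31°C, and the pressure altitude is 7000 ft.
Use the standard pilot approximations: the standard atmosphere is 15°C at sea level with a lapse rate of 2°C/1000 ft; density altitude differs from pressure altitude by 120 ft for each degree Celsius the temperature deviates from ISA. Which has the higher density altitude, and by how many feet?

Field Y by 7376 ft

Field X: ISA temp = 9.8°C, deviation +5.2°C, DA = 2600 + 120 × 5.2 = 3224 ft.
Field Y: ISA temp = 1°C, deviation +30°C, DA = 7000 + 120 × 30 = 10600 ft.
Field Y is higher by 10600 − 3224 = 7376 ft.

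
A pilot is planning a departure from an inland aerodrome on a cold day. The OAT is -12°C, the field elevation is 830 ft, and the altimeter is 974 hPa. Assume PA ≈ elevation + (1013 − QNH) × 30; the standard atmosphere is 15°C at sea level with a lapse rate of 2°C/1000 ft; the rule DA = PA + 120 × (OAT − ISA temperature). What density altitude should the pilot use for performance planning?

Pressure altitude = 830 + (1013 − 974) × 30 = 830 + (+1170) = 2000 ft.
ISA temperature at 2000 ft = 15 − 2 × (2000/1000) = 11°C.
ISA deviation = -12 − 11 = -23°C.
Density altitude = 2000 + 120 × (-23) = -760 ft.

-760 ft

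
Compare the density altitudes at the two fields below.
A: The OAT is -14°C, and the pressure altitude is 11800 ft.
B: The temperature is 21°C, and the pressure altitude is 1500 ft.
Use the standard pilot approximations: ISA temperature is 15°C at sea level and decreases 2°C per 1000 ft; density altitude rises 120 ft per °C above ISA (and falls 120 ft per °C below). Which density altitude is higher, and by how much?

A: ISA temp = -8.6°C, deviation -5.4°C, DA = 11800 + 120 × (-5.4) = 11152 ft.
B: ISA temp = 12°C, deviation +9°C, DA = 1500 + 120 × 9 = 2580 ft.
A is higher by 11152 − 2580 = 8572 ft.

A by 8572 ft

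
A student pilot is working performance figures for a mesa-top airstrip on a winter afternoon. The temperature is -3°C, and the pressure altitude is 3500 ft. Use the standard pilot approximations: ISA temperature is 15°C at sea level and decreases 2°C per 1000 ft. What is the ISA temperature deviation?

ISA-11°C

ISA temperature at 3500 ft = 15 − 2 × (3500/1000) = 8°C.
Deviation = OAT − ISA = -3 − 8 = -11°C.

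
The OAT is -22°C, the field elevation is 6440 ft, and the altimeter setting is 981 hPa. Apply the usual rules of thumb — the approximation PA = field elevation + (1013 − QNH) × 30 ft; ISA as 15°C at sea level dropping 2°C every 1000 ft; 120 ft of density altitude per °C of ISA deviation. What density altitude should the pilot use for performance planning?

4736 ft

Pressure altitude = 6440 + (1013 − 981) × 30 = 6440 + (+960) = 7400 ft.
ISA temperature at 7400 ft = 15 − 2 × (7400/1000) = 0.2°C.
ISA deviation = -22 − 0.2 = -22.2°C.
Density altitude = 7400 + 120 × (-22.2) = 4736 ft.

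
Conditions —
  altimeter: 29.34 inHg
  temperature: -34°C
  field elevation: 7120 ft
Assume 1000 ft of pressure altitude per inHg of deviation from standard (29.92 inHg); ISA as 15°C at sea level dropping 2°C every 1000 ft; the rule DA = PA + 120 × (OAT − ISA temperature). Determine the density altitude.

Pressure altitude = 7120 + (29.92 − 29.34) × 1000 = 7120 + (+580) = 7700 ft.
ISA temperature at 7700 ft = 15 − 2 × (7700/1000) = -0.4°C.
ISA deviation = -34 − (-0.4) = -33.6°C.
Density altitude = 7700 + 120 × (-33.6) = 3668 ft.

3668 ft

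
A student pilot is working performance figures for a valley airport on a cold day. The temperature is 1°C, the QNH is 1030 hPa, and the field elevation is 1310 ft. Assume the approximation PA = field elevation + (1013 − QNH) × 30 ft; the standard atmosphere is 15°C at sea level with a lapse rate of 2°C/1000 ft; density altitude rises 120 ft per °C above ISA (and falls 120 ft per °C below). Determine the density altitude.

Pressure altitude = 1310 + (1013 − 1030) × 30 = 1310 + (-510) = 800 ft.
ISA temperature at 800 ft = 15 − 2 × (800/1000) = 13.4°C.
ISA deviation = 1 − 13.4 = -12.4°C.
Density altitude = 800 + 120 × (-12.4) = -688 ft.

-688 ft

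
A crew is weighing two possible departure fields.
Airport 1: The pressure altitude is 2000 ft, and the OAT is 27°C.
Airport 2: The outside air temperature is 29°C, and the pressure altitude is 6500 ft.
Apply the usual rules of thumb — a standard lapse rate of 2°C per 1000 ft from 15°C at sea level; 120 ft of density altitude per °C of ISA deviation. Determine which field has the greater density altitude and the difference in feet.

Airport 2 by 5820 ft

Airport 1: ISA temp = 11°C, deviation +16°C, DA = 2000 + 120 × 16 = 3920 ft.
Airport 2: ISA temp = 2°C, deviation +27°C, DA = 6500 + 120 × 27 = 9740 ft.
Airport 2 is higher by 9740 − 3920 = 5820 ft.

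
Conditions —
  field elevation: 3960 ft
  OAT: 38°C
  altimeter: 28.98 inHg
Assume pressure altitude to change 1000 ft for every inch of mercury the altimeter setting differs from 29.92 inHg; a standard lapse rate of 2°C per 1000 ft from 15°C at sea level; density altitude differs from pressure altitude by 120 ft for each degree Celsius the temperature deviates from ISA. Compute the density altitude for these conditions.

Pressure altitude = 3960 + (29.92 − 28.98) × 1000 = 3960 + (+940) = 4900 ft.
ISA temperature at 4900 ft = 15 − 2 × (4900/1000) = 5.2°C.
ISA deviation = 38 − 5.2 = +32.8°C.
Density altitude = 4900 + 120 × (32.8) = 8836 ft.

8836 ft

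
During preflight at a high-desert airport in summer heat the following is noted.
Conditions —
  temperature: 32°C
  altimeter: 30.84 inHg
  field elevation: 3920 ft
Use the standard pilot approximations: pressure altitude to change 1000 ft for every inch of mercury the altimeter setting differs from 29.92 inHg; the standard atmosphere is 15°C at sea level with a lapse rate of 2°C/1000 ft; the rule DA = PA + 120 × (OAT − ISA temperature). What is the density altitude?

5760 ft

Pressure altitude = 3920 + (29.92 − 30.84) × 1000 = 3920 + (-920) = 3000 ft.
ISA temperature at 3000 ft = 15 − 2 × (3000/1000) = 9°C.
ISA deviation = 32 − 9 = +23°C.
Density altitude = 3000 + 120 × (23) = 5760 ft.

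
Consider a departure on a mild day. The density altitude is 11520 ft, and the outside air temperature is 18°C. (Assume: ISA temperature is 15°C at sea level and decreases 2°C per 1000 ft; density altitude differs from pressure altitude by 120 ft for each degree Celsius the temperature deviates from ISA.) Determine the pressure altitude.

9000 ft

DA = PA + 120 × (OAT − (15 − 2·PA/1000)) = PA + 120·OAT − 1800 + 0.24·PA = 1.24·PA + 120·OAT − 1800.
So 1.24·PA = 11520 − 120 × 18 + 1800 = 11160.
PA = 11160 / 1.24 = 9000 ft.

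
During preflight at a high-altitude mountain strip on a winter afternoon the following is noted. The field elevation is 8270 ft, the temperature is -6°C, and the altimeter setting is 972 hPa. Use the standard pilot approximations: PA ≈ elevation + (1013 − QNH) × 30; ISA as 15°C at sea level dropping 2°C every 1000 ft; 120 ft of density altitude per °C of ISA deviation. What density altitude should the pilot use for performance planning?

9260 ft

Pressure altitude = 8270 + (1013 − 972) × 30 = 8270 + (+1230) = 9500 ft.
ISA temperature at 9500 ft = 15 − 2 × (9500/1000) = -4°C.
ISA deviation = -6 − (-4) = -2°C.
Density altitude = 9500 + 120 × (-2) = 9260 ft.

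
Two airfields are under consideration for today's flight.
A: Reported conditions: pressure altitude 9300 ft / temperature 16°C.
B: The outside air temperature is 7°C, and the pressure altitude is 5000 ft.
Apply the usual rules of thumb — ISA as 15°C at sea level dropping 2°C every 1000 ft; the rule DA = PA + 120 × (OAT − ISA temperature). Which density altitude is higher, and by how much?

A: ISA temp = -3.6°C, deviation +19.6°C, DA = 9300 + 120 × 19.6 = 11652 ft.
B: ISA temp = 5°C, deviation +2°C, DA = 5000 + 120 × 2 = 5240 ft.
A is higher by 11652 − 5240 = 6412 ft.

A by 6412 ft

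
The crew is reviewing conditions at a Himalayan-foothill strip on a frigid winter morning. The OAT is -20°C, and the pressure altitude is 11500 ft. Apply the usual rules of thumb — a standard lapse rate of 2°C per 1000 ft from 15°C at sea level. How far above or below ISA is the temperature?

ISA temperature at 11500 ft = 15 − 2 × (11500/1000) = -8°C.
Deviation = OAT − ISA = -20 − (-8) = -12°C.

ISA-12°C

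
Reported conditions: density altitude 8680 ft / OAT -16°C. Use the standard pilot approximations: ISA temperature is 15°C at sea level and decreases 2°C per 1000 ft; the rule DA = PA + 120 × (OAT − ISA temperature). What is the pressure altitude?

10000 ft

DA = PA + 120 × (OAT − (15 − 2·PA/1000)) = PA + 120·OAT − 1800 + 0.24·PA = 1.24·PA + 120·OAT − 1800.
So 1.24·PA = 8680 − 120 × (-16) + 1800 = 12400.
PA = 12400 / 1.24 = 10000 ft.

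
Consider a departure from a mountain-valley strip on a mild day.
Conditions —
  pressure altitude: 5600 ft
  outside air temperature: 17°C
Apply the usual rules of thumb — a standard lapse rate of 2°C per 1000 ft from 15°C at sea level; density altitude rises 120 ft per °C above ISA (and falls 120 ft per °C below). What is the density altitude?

7184 ft

ISA temperature at 5600 ft = 15 − 2 × (5600/1000) = 3.8°C.
ISA deviation = 17 − 3.8 = +13.2°C.
Density altitude = 5600 + 120 × (13.2) = 5600 + (+1584) = 7184 ft.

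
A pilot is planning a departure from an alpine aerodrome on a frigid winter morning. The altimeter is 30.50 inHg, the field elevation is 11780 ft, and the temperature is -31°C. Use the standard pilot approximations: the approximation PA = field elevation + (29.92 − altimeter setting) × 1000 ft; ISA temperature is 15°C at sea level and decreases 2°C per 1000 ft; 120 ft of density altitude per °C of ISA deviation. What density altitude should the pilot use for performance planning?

8368 ft

Pressure altitude = 11780 + (29.92 − 30.50) × 1000 = 11780 + (-580) = 11200 ft.
ISA temperature at 11200 ft = 15 − 2 × (11200/1000) = -7.4°C.
ISA deviation = -31 − (-7.4) = -23.6°C.
Density altitude = 11200 + 120 × (-23.6) = 8368 ft.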